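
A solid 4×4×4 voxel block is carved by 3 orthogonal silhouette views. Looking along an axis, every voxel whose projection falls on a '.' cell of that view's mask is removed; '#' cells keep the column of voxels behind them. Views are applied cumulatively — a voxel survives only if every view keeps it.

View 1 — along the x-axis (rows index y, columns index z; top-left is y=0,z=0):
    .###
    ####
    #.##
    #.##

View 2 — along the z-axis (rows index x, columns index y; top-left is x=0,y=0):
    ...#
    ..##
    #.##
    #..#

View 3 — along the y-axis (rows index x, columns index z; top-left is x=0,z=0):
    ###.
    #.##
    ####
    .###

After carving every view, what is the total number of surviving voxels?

initial block: 4^3 = 64
carve view 1 (along x, YZ-mask fill 13/16): 52 voxels remain
carve view 2 (along z, XY-mask fill 8/16): 24 voxels remain
carve view 3 (along y, XZ-mask fill 13/16): 22 voxels remain

voxel count = 22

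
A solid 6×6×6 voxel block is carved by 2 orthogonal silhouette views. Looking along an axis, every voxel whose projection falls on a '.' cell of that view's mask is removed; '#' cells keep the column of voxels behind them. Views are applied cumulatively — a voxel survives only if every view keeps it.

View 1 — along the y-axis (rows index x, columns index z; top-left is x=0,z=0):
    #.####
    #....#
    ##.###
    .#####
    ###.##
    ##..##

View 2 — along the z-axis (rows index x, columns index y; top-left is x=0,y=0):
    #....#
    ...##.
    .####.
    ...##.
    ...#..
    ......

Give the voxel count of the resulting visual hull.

|visual hull| = 49

start: 6×6×6 = 216 voxels
[1] y-view keeps 26 columns → grid now 156
[2] z-view keeps 11 columns → grid now 49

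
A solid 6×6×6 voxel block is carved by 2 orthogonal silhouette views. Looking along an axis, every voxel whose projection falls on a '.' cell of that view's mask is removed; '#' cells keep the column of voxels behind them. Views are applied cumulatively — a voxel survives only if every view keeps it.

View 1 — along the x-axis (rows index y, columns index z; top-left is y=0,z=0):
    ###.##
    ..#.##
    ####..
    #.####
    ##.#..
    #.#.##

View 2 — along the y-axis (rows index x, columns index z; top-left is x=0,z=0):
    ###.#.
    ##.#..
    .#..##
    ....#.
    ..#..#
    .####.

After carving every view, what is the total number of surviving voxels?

67 voxels

start: 6×6×6 = 216 voxels
step 1: project along x, AND mask (24/36) → |grid| = 144
step 2: project along y, AND mask (17/36) → |grid| = 67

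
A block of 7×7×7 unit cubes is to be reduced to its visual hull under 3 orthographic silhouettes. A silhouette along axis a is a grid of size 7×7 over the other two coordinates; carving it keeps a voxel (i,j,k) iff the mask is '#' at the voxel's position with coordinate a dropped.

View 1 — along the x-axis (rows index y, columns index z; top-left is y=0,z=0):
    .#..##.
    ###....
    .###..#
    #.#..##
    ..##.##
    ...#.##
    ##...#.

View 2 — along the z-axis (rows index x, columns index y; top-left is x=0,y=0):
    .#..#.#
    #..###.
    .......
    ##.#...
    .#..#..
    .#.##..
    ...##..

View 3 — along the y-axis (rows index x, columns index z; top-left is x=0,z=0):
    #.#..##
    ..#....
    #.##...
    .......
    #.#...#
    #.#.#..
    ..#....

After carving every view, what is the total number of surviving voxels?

voxel count = 20

full grid |V| = 343
  1. axis=0 (YZ plane), |mask|=24  ⇒  voxels=168
  2. axis=2 (XY plane), |mask|=17  ⇒  voxels=60
  3. axis=1 (XZ plane), |mask|=15  ⇒  voxels=20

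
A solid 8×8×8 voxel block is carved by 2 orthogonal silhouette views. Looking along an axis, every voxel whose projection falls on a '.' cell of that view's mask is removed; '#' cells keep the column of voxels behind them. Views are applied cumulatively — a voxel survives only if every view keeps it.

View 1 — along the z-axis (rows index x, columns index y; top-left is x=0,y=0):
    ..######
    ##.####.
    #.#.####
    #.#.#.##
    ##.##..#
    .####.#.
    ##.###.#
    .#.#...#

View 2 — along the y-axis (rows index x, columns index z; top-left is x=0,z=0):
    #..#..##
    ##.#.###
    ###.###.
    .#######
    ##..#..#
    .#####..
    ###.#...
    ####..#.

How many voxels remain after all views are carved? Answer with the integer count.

start: 8×8×8 = 512 voxels
V1 z: intersect with XY mask (42 set) -- 336 left
V2 y: intersect with XZ mask (41 set) -- 215 left

remaining voxels: 215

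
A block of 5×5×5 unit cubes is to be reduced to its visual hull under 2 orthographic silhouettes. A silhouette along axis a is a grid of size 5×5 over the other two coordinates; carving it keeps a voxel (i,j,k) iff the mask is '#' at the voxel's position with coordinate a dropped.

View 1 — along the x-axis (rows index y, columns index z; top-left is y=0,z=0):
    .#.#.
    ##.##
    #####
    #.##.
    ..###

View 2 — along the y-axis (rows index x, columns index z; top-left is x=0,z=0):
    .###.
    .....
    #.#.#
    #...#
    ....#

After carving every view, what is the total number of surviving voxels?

remaining voxels: 29

full grid |V| = 125
after view 1 [x-axis, 17 of 25 cells solid] → remaining = 85
after view 2 [y-axis, 9 of 25 cells solid] → remaining = 29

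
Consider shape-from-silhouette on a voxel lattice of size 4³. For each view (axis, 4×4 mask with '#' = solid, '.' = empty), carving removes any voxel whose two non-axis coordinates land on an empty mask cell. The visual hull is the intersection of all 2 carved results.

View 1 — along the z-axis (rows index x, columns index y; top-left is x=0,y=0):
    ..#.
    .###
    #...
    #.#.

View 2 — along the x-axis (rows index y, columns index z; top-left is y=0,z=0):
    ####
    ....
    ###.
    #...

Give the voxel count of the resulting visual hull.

voxel count = 18

full grid |V| = 64
step 1: project along z, AND mask (7/16) → |grid| = 28
step 2: project along x, AND mask (8/16) → |grid| = 18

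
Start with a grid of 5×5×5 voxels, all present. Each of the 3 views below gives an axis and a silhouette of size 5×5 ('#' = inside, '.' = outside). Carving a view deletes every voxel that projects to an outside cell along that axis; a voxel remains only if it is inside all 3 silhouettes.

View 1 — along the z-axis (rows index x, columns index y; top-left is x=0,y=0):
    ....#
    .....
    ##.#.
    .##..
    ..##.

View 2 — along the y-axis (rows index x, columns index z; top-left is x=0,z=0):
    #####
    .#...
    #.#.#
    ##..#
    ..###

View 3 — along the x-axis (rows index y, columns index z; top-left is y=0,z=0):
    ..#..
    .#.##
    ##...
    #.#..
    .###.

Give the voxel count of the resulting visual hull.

|visual hull| = 12

before carving: 125 voxels (5×5×5)
step 1: project along z, AND mask (8/25) → |grid| = 40
step 2: project along y, AND mask (15/25) → |grid| = 26
step 3: project along x, AND mask (11/25) → |grid| = 12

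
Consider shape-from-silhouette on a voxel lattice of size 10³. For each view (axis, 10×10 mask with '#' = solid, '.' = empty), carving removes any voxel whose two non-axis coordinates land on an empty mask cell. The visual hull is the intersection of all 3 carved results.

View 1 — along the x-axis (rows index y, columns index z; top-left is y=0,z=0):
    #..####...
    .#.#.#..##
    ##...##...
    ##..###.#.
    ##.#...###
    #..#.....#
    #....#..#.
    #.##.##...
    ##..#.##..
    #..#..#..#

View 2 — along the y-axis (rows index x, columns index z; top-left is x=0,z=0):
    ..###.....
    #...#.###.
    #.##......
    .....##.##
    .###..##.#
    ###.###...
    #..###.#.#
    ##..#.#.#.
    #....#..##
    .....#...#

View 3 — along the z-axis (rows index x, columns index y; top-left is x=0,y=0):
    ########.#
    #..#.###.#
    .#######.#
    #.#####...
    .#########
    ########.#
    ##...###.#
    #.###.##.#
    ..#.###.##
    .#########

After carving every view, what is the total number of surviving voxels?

initial block: 10^3 = 1000
step 1: project along x, AND mask (46/100) → |grid| = 460
step 2: project along y, AND mask (44/100) → |grid| = 214
step 3: project along z, AND mask (75/100) → |grid| = 156

voxel count = 156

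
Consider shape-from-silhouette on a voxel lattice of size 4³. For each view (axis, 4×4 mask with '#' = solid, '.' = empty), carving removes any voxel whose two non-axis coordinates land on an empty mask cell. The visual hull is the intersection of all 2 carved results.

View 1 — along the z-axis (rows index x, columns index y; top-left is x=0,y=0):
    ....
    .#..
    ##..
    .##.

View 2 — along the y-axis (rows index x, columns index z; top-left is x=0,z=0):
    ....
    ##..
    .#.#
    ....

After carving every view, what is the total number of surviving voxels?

start: 4×4×4 = 64 voxels
after view 1 [z-axis, 5 of 16 cells solid] → remaining = 20
after view 2 [y-axis, 4 of 16 cells solid] → remaining = 6

voxel count = 6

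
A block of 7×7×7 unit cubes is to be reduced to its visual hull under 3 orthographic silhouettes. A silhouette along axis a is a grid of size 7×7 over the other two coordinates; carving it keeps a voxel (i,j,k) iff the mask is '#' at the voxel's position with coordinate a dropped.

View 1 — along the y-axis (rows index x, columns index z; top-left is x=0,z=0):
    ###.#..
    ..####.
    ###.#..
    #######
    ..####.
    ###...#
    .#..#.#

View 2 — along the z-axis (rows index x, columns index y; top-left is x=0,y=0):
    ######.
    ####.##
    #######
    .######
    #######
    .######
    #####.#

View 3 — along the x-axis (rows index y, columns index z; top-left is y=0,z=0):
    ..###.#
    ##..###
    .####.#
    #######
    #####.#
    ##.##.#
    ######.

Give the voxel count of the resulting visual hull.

full grid |V| = 343
after view 1 [y-axis, 30 of 49 cells solid] → remaining = 210
after view 2 [z-axis, 44 of 49 cells solid] → remaining = 188
after view 3 [x-axis, 38 of 49 cells solid] → remaining = 151

voxel count = 151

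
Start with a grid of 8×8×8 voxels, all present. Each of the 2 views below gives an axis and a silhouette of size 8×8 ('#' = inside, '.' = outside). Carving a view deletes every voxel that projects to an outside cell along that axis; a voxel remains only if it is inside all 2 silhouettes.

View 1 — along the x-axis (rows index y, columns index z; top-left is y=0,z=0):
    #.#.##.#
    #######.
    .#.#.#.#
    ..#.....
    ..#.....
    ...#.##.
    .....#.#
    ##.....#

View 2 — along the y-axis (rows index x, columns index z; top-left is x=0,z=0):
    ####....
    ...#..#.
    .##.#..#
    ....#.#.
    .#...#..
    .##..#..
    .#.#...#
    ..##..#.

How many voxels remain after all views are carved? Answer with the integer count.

74 voxels

full grid |V| = 512
carve view 1 (along x, YZ-mask fill 26/64): 208 voxels remain
carve view 2 (along y, XZ-mask fill 23/64): 74 voxels remain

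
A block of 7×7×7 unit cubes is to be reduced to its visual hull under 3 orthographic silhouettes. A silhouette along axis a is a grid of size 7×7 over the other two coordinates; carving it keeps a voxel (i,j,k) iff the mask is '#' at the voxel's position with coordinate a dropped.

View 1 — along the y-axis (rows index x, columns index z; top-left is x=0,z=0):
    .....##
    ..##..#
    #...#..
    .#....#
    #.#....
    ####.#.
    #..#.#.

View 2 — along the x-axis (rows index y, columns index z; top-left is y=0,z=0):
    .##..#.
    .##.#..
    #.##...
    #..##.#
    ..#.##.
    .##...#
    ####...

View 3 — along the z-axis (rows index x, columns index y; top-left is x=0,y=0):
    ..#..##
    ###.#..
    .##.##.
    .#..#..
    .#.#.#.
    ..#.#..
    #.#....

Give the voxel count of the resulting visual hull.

start: 7×7×7 = 343 voxels
[1] y-view keeps 19 columns → grid now 133
[2] x-view keeps 23 columns → grid now 62
[3] z-view keeps 20 columns → grid now 21

|visual hull| = 21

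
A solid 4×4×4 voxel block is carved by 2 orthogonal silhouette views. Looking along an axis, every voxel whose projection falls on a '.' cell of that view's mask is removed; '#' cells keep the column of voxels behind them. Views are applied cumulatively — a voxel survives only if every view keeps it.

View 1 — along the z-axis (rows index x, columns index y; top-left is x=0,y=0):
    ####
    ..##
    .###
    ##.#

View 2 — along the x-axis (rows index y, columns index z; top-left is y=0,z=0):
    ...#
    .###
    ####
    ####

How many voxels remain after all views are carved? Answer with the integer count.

initial block: 4^3 = 64
after view 1 [z-axis, 12 of 16 cells solid] → remaining = 48
after view 2 [x-axis, 12 of 16 cells solid] → remaining = 39

39 voxels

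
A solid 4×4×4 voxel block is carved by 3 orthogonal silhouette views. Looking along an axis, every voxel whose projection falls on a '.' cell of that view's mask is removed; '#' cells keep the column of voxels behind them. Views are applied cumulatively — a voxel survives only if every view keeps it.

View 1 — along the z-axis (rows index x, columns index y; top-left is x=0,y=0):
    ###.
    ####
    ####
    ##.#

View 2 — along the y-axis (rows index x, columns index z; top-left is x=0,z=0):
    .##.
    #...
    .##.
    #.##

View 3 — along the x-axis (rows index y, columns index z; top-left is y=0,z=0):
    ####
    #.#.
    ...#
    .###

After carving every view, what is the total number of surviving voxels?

full grid |V| = 64
carve view 1 (along z, XY-mask fill 14/16): 56 voxels remain
carve view 2 (along y, XZ-mask fill 8/16): 27 voxels remain
carve view 3 (along x, YZ-mask fill 10/16): 17 voxels remain

remaining voxels: 17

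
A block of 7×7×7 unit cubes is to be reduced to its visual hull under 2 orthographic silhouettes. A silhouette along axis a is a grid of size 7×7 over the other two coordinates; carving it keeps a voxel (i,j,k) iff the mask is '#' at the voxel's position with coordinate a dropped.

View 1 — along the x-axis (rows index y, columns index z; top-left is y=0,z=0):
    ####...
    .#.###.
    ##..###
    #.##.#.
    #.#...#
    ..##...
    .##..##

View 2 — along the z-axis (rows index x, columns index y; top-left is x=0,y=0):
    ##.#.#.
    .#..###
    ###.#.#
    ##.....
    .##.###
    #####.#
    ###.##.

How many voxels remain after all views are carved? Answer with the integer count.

start: 7×7×7 = 343 voxels
[1] x-view keeps 26 columns → grid now 182
[2] z-view keeps 31 columns → grid now 115

voxel count = 115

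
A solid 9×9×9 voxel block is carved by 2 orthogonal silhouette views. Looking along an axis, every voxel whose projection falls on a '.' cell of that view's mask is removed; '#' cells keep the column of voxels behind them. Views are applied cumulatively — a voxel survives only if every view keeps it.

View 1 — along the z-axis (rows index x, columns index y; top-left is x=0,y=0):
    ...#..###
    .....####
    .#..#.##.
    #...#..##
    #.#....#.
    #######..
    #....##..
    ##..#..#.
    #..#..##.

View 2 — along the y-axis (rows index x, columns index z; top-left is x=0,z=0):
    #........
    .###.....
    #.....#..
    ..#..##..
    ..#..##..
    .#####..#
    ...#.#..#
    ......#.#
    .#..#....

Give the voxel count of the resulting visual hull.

before carving: 729 voxels (9×9×9)
step 1: project along z, AND mask (37/81) → |grid| = 333
step 2: project along y, AND mask (25/81) → |grid| = 112

remaining voxels: 112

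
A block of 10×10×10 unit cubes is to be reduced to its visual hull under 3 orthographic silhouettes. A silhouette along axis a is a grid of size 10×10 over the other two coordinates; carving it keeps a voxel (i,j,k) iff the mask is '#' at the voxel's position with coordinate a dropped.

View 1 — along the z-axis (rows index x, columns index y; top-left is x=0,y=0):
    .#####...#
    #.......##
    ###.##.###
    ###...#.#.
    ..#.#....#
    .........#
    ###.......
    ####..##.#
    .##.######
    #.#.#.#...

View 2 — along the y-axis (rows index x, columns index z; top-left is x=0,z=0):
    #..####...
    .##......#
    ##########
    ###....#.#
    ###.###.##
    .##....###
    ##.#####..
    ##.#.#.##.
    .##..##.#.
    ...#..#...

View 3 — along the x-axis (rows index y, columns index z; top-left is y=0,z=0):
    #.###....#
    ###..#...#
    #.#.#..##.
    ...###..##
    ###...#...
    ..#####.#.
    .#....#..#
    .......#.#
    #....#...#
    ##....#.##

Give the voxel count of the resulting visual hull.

voxel count = 131

full grid |V| = 1000
[1] z-view keeps 48 columns → grid now 480
[2] y-view keeps 56 columns → grid now 284
[3] x-view keeps 43 columns → grid now 131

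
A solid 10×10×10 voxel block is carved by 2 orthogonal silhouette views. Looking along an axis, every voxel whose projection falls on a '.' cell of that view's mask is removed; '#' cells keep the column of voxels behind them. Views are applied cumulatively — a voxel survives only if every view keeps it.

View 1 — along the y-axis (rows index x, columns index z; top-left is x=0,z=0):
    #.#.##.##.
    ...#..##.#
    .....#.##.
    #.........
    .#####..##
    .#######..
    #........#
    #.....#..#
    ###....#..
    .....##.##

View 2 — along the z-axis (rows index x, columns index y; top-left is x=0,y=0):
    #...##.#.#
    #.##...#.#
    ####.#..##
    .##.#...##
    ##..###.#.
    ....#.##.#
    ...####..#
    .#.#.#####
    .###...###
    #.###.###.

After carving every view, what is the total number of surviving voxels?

remaining voxels: 229

before carving: 1000 voxels (10×10×10)
V1 y: intersect with XZ mask (41 set) -- 410 left
V2 z: intersect with XY mask (57 set) -- 229 left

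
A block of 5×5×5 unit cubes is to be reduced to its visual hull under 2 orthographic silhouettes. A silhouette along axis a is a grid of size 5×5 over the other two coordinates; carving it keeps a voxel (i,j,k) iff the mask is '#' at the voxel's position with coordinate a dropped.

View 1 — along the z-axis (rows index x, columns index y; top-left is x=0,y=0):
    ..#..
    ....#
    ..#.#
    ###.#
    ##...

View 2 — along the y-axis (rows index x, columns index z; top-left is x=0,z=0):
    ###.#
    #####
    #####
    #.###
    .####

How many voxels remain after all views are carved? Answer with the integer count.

remaining voxels: 43

before carving: 125 voxels (5×5×5)
[1] z-view keeps 10 columns → grid now 50
[2] y-view keeps 22 columns → grid now 43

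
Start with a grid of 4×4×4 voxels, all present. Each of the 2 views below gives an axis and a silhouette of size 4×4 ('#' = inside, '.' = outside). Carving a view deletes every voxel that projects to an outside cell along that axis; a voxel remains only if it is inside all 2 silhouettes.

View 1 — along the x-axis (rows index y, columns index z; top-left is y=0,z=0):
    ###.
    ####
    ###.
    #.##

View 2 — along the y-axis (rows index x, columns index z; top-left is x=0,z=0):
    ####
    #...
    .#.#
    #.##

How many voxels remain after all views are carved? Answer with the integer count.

before carving: 64 voxels (4×4×4)
V1 x: intersect with YZ mask (13 set) -- 52 left
V2 y: intersect with XZ mask (10 set) -- 32 left

remaining voxels: 32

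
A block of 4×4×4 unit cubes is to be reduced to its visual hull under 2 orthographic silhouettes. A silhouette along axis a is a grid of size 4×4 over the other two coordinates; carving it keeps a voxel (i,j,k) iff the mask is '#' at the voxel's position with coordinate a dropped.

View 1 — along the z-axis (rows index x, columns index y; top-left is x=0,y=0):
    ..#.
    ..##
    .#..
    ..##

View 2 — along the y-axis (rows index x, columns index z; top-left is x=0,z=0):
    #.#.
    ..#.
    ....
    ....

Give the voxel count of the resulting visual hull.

voxel count = 4

before carving: 64 voxels (4×4×4)
V1 z: intersect with XY mask (6 set) -- 24 left
V2 y: intersect with XZ mask (3 set) -- 4 left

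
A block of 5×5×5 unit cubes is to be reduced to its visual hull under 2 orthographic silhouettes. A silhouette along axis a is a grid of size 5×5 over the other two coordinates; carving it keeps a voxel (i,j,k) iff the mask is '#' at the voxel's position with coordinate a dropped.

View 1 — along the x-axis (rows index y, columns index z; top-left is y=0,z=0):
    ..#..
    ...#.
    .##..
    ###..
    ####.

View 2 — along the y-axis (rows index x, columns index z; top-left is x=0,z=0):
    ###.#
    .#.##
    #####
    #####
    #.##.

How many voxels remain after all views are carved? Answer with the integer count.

remaining voxels: 44

initial block: 5^3 = 125
after view 1 [x-axis, 11 of 25 cells solid] → remaining = 55
after view 2 [y-axis, 20 of 25 cells solid] → remaining = 44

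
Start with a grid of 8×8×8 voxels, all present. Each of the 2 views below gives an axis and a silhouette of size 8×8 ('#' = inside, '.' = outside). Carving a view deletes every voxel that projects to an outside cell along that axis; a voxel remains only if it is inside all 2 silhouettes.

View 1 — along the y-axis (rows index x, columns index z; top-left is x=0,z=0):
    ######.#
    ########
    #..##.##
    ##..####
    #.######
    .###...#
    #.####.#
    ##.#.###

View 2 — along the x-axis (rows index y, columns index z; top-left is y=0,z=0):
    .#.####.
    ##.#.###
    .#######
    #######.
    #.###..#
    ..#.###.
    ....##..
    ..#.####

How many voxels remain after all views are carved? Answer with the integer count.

initial block: 8^3 = 512
step 1: project along y, AND mask (49/64) → |grid| = 392
step 2: project along x, AND mask (41/64) → |grid| = 247

voxel count = 247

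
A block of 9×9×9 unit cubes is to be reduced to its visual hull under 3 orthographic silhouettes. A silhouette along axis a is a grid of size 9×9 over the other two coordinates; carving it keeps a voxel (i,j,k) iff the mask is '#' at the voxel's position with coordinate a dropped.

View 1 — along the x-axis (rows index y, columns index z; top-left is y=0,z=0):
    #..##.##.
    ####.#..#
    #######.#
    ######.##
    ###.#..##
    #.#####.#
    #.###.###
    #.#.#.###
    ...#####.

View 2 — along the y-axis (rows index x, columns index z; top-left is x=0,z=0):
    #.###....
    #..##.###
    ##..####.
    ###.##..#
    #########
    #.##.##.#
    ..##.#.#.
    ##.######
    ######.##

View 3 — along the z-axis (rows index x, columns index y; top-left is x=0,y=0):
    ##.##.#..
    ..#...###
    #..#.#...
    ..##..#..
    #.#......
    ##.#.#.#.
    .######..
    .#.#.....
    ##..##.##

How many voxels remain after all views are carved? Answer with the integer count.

|visual hull| = 163

before carving: 729 voxels (9×9×9)
after view 1 [x-axis, 58 of 81 cells solid] → remaining = 522
after view 2 [y-axis, 57 of 81 cells solid] → remaining = 374
after view 3 [z-axis, 36 of 81 cells solid] → remaining = 163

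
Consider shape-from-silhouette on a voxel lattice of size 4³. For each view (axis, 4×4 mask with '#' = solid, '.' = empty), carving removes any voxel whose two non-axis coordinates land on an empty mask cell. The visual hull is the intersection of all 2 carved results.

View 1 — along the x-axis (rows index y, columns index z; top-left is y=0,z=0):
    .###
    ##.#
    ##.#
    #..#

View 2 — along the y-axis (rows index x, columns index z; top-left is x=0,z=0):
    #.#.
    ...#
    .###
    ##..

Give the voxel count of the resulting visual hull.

before carving: 64 voxels (4×4×4)
[1] x-view keeps 11 columns → grid now 44
[2] y-view keeps 8 columns → grid now 22

remaining voxels: 22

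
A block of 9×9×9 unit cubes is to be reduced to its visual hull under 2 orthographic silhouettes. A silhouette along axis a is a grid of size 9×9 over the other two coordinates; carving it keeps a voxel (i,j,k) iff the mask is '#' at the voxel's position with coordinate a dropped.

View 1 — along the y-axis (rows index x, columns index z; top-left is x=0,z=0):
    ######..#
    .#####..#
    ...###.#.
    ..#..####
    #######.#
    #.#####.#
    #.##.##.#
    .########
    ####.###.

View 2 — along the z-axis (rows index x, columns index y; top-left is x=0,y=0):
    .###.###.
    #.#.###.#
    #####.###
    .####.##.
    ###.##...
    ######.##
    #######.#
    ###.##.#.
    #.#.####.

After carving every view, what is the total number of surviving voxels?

before carving: 729 voxels (9×9×9)
carve view 1 (along y, XZ-mask fill 58/81): 522 voxels remain
carve view 2 (along z, XY-mask fill 59/81): 374 voxels remain

|visual hull| = 374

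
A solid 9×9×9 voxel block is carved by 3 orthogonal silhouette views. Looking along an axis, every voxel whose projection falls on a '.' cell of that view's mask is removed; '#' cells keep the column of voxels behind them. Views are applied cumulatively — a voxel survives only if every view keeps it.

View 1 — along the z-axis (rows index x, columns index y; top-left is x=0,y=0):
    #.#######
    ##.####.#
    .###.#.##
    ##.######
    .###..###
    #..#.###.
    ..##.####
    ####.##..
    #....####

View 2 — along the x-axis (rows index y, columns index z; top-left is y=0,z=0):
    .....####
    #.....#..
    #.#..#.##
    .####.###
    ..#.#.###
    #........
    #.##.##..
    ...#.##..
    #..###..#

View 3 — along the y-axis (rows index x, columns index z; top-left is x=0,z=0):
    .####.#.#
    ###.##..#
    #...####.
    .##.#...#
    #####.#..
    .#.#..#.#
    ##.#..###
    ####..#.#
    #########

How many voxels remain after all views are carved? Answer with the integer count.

remaining voxels: 145

start: 9×9×9 = 729 voxels
V1 z: intersect with XY mask (57 set) -- 513 left
V2 x: intersect with YZ mask (37 set) -- 234 left
V3 y: intersect with XZ mask (52 set) -- 145 left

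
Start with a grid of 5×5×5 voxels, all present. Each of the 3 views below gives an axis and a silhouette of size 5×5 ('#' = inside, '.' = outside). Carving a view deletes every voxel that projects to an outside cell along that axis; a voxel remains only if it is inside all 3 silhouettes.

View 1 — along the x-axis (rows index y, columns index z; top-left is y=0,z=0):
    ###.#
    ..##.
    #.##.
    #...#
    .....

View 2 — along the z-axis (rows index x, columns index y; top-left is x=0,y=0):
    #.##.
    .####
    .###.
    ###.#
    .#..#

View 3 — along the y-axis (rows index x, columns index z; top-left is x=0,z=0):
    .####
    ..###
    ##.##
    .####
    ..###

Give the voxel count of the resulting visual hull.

start: 5×5×5 = 125 voxels
step 1: project along x, AND mask (11/25) → |grid| = 55
step 2: project along z, AND mask (16/25) → |grid| = 34
step 3: project along y, AND mask (18/25) → |grid| = 25

voxel count = 25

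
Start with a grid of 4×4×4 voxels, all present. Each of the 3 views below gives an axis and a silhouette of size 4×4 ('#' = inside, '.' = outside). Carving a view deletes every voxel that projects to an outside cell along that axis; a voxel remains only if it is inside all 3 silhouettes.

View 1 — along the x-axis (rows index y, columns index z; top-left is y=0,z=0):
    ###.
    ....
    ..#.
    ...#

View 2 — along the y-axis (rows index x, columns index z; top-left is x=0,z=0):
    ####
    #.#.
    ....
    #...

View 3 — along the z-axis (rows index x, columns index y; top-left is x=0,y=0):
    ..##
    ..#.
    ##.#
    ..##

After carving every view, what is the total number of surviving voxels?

3 voxels

full grid |V| = 64
V1 x: intersect with YZ mask (5 set) -- 20 left
V2 y: intersect with XZ mask (7 set) -- 9 left
V3 z: intersect with XY mask (8 set) -- 3 left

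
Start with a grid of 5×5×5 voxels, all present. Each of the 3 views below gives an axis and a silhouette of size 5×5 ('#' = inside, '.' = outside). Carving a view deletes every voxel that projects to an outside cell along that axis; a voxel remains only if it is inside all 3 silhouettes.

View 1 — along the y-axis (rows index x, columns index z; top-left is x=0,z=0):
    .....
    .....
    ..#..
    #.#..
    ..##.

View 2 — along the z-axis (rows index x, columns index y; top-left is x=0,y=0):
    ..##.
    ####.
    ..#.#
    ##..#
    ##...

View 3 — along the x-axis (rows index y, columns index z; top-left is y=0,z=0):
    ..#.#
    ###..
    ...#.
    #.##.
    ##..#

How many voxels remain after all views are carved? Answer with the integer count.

before carving: 125 voxels (5×5×5)
V1 y: intersect with XZ mask (5 set) -- 25 left
V2 z: intersect with XY mask (13 set) -- 12 left
V3 x: intersect with YZ mask (12 set) -- 6 left

remaining voxels: 6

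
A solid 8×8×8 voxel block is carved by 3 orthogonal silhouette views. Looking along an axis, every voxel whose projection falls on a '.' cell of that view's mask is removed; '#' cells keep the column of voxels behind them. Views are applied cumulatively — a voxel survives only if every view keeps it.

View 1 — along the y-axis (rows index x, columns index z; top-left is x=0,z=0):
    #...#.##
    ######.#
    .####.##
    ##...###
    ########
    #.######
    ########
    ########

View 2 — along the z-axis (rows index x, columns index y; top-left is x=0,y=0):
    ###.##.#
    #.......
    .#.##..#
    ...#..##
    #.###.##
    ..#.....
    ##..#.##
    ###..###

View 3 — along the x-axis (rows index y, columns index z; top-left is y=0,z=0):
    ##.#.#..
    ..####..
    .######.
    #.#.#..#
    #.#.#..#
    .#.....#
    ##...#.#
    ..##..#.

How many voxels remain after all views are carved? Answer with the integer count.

104 voxels

start: 8×8×8 = 512 voxels
V1 y: intersect with XZ mask (53 set) -- 424 left
V2 z: intersect with XY mask (32 set) -- 213 left
V3 x: intersect with YZ mask (31 set) -- 104 left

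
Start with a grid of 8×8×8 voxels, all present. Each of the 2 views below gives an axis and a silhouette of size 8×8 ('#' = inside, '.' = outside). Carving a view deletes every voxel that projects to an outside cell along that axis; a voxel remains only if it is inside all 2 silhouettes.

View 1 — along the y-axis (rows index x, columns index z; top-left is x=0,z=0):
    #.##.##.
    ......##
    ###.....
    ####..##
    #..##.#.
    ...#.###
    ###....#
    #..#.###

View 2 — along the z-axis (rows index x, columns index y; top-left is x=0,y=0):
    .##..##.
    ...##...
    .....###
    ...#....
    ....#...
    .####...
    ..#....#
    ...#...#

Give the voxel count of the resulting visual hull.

initial block: 8^3 = 512
[1] y-view keeps 33 columns → grid now 264
[2] z-view keeps 19 columns → grid now 77

remaining voxels: 77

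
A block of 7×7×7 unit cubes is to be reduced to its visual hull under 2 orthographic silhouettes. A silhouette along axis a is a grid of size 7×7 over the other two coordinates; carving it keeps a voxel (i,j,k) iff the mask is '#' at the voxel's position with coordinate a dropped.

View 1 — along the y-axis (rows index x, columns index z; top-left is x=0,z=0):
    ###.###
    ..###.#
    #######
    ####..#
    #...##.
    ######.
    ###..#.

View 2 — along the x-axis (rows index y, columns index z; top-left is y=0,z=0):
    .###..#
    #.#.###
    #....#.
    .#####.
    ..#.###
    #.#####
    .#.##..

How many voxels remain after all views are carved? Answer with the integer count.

voxel count = 145

start: 7×7×7 = 343 voxels
after view 1 [y-axis, 35 of 49 cells solid] → remaining = 245
after view 2 [x-axis, 29 of 49 cells solid] → remaining = 145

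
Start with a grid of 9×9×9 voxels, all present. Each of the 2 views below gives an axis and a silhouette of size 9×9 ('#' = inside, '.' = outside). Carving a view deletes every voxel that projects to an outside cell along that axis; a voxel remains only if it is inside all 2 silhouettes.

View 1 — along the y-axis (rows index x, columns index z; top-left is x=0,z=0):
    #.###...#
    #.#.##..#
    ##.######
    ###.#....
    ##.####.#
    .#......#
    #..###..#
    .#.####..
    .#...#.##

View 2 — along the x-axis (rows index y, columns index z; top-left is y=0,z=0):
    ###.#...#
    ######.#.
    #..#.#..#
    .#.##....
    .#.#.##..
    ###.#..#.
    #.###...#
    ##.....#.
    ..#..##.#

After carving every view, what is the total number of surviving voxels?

initial block: 9^3 = 729
carve view 1 (along y, XZ-mask fill 45/81): 405 voxels remain
carve view 2 (along x, YZ-mask fill 40/81): 211 voxels remain

|visual hull| = 211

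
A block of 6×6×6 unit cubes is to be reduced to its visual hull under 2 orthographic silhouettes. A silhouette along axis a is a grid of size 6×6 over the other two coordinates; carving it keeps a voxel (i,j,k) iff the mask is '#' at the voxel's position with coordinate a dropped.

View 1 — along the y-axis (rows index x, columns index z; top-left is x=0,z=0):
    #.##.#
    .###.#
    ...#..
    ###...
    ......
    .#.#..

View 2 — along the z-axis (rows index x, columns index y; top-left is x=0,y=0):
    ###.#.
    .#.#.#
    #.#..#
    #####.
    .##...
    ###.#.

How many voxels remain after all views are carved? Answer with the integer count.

|visual hull| = 54

initial block: 6^3 = 216
step 1: project along y, AND mask (14/36) → |grid| = 84
step 2: project along z, AND mask (21/36) → |grid| = 54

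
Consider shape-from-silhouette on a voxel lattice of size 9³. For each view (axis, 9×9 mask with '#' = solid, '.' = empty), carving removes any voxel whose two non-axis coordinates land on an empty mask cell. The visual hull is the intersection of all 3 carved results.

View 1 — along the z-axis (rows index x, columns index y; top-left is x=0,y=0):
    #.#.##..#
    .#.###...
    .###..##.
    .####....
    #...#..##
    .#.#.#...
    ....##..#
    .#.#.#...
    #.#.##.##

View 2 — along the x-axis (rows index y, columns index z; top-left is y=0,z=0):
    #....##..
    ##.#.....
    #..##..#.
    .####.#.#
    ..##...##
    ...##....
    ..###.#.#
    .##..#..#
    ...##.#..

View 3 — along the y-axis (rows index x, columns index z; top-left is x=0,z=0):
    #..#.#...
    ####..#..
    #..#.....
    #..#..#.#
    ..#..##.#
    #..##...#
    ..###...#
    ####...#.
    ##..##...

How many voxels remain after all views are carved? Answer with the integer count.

voxel count = 69

start: 9×9×9 = 729 voxels
V1 z: intersect with XY mask (37 set) -- 333 left
V2 x: intersect with YZ mask (34 set) -- 135 left
V3 y: intersect with XZ mask (35 set) -- 69 left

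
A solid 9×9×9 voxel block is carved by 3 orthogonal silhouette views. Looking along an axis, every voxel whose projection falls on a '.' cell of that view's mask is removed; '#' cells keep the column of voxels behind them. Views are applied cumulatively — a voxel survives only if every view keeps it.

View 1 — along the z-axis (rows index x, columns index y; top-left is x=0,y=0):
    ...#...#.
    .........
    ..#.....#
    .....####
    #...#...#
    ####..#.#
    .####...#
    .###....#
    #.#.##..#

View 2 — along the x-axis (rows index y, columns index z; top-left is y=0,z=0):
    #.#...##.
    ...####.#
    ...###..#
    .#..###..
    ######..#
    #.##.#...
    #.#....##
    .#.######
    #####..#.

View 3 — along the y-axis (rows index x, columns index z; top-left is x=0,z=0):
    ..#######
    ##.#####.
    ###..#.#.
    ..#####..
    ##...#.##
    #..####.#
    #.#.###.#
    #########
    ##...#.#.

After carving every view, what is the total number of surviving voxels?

full grid |V| = 729
V1 z: intersect with XY mask (31 set) -- 279 left
V2 x: intersect with YZ mask (45 set) -- 156 left
V3 y: intersect with XZ mask (54 set) -- 101 left

|visual hull| = 101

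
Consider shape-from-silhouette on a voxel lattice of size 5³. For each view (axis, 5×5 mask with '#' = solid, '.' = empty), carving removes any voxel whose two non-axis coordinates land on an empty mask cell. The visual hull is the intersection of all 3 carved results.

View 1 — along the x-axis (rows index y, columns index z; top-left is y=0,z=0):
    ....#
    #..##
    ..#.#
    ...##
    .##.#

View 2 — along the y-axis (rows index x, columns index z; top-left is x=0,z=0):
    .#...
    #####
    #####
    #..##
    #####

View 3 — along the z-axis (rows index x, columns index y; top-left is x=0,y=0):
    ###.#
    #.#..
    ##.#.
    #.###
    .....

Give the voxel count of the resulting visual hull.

start: 5×5×5 = 125 voxels
V1 x: intersect with YZ mask (11 set) -- 55 left
V2 y: intersect with XZ mask (19 set) -- 42 left
V3 z: intersect with XY mask (13 set) -- 15 left

remaining voxels: 15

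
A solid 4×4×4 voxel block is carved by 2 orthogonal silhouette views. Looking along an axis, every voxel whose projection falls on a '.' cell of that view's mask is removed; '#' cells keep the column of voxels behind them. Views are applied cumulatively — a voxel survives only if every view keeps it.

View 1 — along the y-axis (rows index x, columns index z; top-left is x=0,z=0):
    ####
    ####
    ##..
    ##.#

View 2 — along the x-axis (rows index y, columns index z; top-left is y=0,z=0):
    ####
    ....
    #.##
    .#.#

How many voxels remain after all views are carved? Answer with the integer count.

full grid |V| = 64
[1] y-view keeps 13 columns → grid now 52
[2] x-view keeps 9 columns → grid now 29

voxel count = 29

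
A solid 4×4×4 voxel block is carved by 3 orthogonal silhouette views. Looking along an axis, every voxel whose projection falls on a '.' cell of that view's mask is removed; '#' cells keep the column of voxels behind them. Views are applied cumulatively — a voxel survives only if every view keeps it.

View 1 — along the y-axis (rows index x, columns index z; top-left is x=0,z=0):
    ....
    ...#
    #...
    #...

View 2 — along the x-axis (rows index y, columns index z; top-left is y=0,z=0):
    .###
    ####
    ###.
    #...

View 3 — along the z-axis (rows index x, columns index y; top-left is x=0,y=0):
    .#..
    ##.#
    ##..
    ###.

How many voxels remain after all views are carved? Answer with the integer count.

start: 4×4×4 = 64 voxels
after view 1 [y-axis, 3 of 16 cells solid] → remaining = 12
after view 2 [x-axis, 11 of 16 cells solid] → remaining = 8
after view 3 [z-axis, 9 of 16 cells solid] → remaining = 5

5 voxels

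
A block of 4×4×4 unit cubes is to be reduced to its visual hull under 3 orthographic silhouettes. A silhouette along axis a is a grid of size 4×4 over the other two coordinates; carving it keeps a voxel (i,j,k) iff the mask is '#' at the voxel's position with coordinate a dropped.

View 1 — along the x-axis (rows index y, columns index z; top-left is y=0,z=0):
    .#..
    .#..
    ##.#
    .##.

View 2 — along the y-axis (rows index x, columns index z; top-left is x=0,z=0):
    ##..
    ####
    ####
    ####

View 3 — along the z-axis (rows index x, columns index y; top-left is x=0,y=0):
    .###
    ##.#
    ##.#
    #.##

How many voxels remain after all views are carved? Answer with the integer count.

full grid |V| = 64
step 1: project along x, AND mask (7/16) → |grid| = 28
step 2: project along y, AND mask (14/16) → |grid| = 26
step 3: project along z, AND mask (12/16) → |grid| = 18

18 voxels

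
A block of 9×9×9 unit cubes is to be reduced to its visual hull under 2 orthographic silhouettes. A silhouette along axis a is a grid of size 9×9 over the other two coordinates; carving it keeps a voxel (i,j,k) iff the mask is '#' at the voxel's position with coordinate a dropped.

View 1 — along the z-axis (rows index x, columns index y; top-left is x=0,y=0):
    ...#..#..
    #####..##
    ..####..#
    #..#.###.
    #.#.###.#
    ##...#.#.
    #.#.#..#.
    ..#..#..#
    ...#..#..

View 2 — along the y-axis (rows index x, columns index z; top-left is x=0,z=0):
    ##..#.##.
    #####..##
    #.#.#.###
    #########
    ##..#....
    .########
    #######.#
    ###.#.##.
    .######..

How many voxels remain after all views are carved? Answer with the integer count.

before carving: 729 voxels (9×9×9)
V1 z: intersect with XY mask (38 set) -- 342 left
V2 y: intersect with XZ mask (58 set) -- 246 left

246 voxels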